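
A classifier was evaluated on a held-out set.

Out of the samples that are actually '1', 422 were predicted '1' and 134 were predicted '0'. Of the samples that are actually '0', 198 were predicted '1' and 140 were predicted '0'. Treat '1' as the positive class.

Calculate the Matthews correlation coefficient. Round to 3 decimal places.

0.182

MCC = (TP·TN − FP·FN) / √((TP+FP)(TP+FN)(TN+FP)(TN+FN))
Numerator = 422·140 − 198·134 = 32548
Denominator = √(620·556·338·274) = √31925208640 = 178676.2677
MCC = 32548 / 178676.2677 = 0.182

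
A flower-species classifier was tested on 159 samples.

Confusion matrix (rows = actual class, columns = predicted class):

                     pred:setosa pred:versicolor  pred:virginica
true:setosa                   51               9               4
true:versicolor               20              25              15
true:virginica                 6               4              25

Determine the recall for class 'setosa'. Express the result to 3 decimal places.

One-vs-rest for 'setosa': TP = diagonal; FP = other classes predicted 'setosa'; FN = 'setosa' predicted as other.
recall = TP/(TP+FN).
setosa: TP=51, FN=9+4=13 → 51/64 = 0.7969

0.797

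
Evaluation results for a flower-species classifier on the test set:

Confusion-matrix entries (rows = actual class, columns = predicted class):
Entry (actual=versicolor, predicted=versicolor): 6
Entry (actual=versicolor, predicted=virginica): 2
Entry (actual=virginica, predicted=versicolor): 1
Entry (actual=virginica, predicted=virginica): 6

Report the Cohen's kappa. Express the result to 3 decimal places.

Observed agreement pₒ = trace/N = 12/15 = 0.8000
Expected agreement pₑ = Σ (rowᵢ·colᵢ)/N² = (8·7 + 7·8)/15² = 0.4978
κ = (pₒ − pₑ)/(1 − pₑ) = (0.8000 − 0.4978)/(1 − 0.4978) = 0.602

0.602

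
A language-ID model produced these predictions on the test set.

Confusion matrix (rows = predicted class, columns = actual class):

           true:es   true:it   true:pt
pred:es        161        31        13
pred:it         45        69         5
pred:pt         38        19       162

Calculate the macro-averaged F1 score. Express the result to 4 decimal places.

0.7030

Per-class F1 score (2·TP/(2·TP+FP+FN)):
  es: TP=161, FP=31+13=44, FN=45+38=83 → 322/449 = 0.71715
  it: TP=69, FP=45+5=50, FN=31+19=50 → 138/238 = 0.57983
  pt: TP=162, FP=38+19=57, FN=13+5=18 → 324/399 = 0.81203
Macro-F1 score = mean = (0.71715 + 0.57983 + 0.81203) / 3 = 0.7030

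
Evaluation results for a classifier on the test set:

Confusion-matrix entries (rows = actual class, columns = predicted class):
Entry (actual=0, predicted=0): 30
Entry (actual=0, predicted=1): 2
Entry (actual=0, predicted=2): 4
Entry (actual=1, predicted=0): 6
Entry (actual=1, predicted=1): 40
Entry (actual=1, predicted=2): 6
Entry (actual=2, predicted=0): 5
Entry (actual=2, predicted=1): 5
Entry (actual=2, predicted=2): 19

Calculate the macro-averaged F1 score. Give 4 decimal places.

Per-class F1 score (2·TP/(2·TP+FP+FN)):
  0: TP=30, FP=6+5=11, FN=2+4=6 → 60/77 = 0.77922
  1: TP=40, FP=2+5=7, FN=6+6=12 → 80/99 = 0.80808
  2: TP=19, FP=4+6=10, FN=5+5=10 → 38/58 = 0.65517
Macro-F1 score = mean = (0.77922 + 0.80808 + 0.65517) / 3 = 0.7475

0.7475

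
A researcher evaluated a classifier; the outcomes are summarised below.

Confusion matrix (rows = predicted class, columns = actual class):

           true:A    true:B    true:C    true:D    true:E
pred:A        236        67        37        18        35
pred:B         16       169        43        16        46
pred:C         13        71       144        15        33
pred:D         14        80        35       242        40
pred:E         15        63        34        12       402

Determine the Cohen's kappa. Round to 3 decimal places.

Observed agreement pₒ = trace/N = 1193/1896 = 0.6292
Expected agreement pₑ = Σ (rowᵢ·colᵢ)/N² = (294·393 + 450·290 + 293·276 + 303·411 + 556·526)/1896² = 0.2069
κ = (pₒ − pₑ)/(1 − pₑ) = (0.6292 − 0.2069)/(1 − 0.2069) = 0.532

0.532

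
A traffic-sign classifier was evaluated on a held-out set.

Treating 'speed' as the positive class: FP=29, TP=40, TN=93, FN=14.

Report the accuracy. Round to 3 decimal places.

Accuracy = (TP+TN)/N = (40+93)/176 = 0.756

0.756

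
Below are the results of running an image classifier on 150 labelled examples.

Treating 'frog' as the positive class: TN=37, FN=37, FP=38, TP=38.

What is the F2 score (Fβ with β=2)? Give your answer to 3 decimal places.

Fβ = (1+β²)·TP / ((1+β²)·TP + β²·FN + FP), with β²=4
= 5·38 / (5·38 + 4·37 + 38) = 0.505

0.505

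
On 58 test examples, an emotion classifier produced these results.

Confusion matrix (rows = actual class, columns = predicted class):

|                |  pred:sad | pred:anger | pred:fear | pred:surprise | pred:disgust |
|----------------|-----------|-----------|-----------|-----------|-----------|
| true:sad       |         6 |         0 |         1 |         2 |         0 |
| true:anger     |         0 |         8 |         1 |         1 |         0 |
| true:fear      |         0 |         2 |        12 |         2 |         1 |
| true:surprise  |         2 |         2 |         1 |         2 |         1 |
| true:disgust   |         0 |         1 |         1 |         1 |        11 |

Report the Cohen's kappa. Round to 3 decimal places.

0.583

Observed agreement pₒ = trace/N = 39/58 = 0.6724
Expected agreement pₑ = Σ (rowᵢ·colᵢ)/N² = (9·8 + 10·13 + 17·16 + 8·8 + 14·13)/58² = 0.2140
κ = (pₒ − pₑ)/(1 − pₑ) = (0.6724 − 0.2140)/(1 − 0.2140) = 0.583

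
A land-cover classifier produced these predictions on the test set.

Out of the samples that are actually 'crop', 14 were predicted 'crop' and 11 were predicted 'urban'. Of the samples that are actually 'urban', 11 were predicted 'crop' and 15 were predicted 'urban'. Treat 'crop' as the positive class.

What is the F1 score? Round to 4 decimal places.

Precision = TP/(TP+FP) = 14/25 = 0.5600
Recall = TP/(TP+FN) = 14/25 = 0.5600
F1 = 2·TP/(2·TP+FP+FN) = 28/50 = 0.5600

0.5600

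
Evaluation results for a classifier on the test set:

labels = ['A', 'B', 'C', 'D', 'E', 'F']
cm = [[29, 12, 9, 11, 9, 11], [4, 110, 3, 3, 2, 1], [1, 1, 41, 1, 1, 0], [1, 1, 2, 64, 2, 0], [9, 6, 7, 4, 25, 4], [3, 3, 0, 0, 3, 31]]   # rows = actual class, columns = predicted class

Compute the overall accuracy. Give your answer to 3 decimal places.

0.725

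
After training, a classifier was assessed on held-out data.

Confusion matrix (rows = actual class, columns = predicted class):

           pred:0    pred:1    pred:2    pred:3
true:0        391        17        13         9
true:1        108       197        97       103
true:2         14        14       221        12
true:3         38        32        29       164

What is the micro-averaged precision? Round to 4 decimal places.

0.6669

Micro-averaging pools counts across classes: ΣTP=973, ΣFP=486, ΣFN=486.
Micro-precision = TP/(TP+FP) on pooled counts = 0.6669 (equals overall accuracy in single-label multiclass).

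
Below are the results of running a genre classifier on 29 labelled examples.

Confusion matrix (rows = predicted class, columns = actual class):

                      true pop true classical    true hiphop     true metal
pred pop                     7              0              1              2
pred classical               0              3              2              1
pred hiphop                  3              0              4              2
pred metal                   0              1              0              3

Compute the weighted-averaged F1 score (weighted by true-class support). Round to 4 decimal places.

Per-class F1 score (2·TP/(2·TP+FP+FN)):
  pop: TP=7, FP=0+1+2=3, FN=0+3+0=3 → 14/20 = 0.70000
  classical: TP=3, FP=0+2+1=3, FN=0+0+1=1 → 6/10 = 0.60000
  hiphop: TP=4, FP=3+0+2=5, FN=1+2+0=3 → 8/16 = 0.50000
  metal: TP=3, FP=0+1+0=1, FN=2+1+2=5 → 6/12 = 0.50000
Weighted-F1 score = Σ (supportᵢ/N)·F1 scoreᵢ with N=29: (10/29)·0.70000 + (4/29)·0.60000 + (7/29)·0.50000 + (8/29)·0.50000 = 0.5828

0.5828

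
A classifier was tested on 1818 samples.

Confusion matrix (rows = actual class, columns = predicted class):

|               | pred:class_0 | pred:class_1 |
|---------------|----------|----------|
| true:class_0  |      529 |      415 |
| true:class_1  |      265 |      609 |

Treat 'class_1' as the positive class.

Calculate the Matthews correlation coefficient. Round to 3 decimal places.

MCC = (TP·TN − FP·FN) / √((TP+FP)(TP+FN)(TN+FP)(TN+FN))
Numerator = 609·529 − 415·265 = 212186
Denominator = √(1024·874·944·794) = √670816731136 = 819034.0232
MCC = 212186 / 819034.0232 = 0.259

0.259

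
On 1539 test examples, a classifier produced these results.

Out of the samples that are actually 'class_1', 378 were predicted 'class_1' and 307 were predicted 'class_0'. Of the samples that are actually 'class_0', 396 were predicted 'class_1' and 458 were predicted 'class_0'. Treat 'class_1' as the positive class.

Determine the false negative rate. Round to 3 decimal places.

0.448

FNR = FN/(FN+TP) = 307/(307+378) = 0.448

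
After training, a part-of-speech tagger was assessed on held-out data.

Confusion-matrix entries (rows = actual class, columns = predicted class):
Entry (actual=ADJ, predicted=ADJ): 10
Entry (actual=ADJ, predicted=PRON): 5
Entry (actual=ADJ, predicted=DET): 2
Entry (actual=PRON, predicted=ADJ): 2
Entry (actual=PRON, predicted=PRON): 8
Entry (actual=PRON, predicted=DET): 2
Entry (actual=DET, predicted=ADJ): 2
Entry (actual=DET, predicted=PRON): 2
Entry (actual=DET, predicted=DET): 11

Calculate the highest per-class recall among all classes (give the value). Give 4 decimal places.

Per-class recall (TP/(TP+FN)):
  ADJ: TP=10, FN=5+2=7 → 10/17 = 0.58824
  PRON: TP=8, FN=2+2=4 → 8/12 = 0.66667
  DET: TP=11, FN=2+2=4 → 11/15 = 0.73333
Highest is class 'DET' with recall = 0.7333.

0.7333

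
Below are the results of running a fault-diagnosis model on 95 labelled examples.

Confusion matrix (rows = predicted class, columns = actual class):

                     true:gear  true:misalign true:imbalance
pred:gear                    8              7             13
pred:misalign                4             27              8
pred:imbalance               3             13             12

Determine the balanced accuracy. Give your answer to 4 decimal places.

0.4905

Balanced accuracy = mean of per-class recall.
  gear: recall = 8/15 = 0.53333
  misalign: recall = 27/47 = 0.57447
  imbalance: recall = 12/33 = 0.36364
Mean = (0.53333 + 0.57447 + 0.36364) / 3 = 0.4905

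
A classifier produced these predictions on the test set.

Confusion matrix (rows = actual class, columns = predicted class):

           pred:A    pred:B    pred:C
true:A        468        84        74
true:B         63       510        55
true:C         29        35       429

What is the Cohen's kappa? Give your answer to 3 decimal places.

0.708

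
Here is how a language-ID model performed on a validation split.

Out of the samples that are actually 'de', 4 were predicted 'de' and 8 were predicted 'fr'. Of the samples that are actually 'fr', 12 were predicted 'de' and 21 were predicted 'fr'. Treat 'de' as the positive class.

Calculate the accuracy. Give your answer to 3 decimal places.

Accuracy = (TP+TN)/N = (4+21)/45 = 0.556

0.556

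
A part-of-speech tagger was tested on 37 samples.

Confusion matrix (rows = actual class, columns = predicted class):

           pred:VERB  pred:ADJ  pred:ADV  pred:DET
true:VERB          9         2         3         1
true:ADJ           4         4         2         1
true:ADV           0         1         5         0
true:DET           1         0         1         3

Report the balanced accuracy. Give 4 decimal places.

0.5992

Balanced accuracy = mean of per-class recall.
  VERB: recall = 9/15 = 0.60000
  ADJ: recall = 4/11 = 0.36364
  ADV: recall = 5/6 = 0.83333
  DET: recall = 3/5 = 0.60000
Mean = (0.60000 + 0.36364 + 0.83333 + 0.60000) / 4 = 0.5992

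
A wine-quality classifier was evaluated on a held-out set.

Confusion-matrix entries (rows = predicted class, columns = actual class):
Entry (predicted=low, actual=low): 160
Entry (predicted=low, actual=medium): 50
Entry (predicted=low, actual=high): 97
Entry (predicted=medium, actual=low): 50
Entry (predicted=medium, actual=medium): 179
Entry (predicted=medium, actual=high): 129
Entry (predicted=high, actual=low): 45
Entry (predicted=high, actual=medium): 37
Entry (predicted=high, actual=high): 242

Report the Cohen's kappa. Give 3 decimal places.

Observed agreement pₒ = trace/N = 581/989 = 0.5875
Expected agreement pₑ = Σ (rowᵢ·colᵢ)/N² = (255·307 + 266·358 + 468·324)/989² = 0.3324
κ = (pₒ − pₑ)/(1 − pₑ) = (0.5875 − 0.3324)/(1 − 0.3324) = 0.382

0.382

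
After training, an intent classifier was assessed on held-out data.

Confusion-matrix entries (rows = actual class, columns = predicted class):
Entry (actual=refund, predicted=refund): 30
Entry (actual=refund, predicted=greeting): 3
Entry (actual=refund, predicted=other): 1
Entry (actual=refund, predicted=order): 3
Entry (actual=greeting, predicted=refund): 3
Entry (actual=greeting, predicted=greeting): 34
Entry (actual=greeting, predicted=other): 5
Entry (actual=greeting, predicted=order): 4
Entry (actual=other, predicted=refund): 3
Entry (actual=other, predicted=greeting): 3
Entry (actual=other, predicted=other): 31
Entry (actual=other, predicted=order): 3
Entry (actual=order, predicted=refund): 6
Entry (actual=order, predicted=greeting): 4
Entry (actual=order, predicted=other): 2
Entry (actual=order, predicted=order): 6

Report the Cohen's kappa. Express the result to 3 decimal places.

Observed agreement pₒ = trace/N = 101/141 = 0.7163
Expected agreement pₑ = Σ (rowᵢ·colᵢ)/N² = (37·42 + 46·44 + 40·39 + 18·16)/141² = 0.2729
κ = (pₒ − pₑ)/(1 − pₑ) = (0.7163 − 0.2729)/(1 − 0.2729) = 0.610

0.610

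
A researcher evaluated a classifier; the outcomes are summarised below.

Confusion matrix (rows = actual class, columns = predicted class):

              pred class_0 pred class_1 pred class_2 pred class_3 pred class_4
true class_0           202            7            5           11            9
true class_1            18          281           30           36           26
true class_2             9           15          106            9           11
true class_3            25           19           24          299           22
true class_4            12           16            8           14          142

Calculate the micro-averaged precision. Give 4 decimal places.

0.7596

Micro-averaging pools counts across classes: ΣTP=1030, ΣFP=326, ΣFN=326.
Micro-precision = TP/(TP+FP) on pooled counts = 0.7596 (equals overall accuracy in single-label multiclass).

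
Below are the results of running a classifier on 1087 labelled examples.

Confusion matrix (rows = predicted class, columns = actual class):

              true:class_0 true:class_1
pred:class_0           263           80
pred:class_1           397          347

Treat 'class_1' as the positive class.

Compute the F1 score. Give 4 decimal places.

Precision = TP/(TP+FP) = 347/744 = 0.4664
Recall = TP/(TP+FN) = 347/427 = 0.8126
F1 = 2·TP/(2·TP+FP+FN) = 694/1171 = 0.5927

0.5927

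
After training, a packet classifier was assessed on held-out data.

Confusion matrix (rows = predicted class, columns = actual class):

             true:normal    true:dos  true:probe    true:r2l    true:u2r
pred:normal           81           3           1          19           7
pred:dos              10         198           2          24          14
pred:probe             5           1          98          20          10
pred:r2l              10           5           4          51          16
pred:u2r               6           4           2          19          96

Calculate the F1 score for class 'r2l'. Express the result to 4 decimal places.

0.4658

Take TP from the diagonal, FP from the rest of the 'r2l' prediction marginal, FN from the rest of the 'r2l' actual marginal.
F1 score = 2·TP/(2·TP+FP+FN).
r2l: TP=51, FP=10+5+4+16=35, FN=19+24+20+19=82 → 102/219 = 0.46575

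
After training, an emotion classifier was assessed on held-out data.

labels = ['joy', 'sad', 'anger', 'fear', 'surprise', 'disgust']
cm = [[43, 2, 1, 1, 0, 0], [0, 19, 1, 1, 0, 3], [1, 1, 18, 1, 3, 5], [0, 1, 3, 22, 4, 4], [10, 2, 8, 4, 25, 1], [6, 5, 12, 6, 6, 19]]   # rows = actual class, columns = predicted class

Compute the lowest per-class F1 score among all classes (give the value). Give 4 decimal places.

0.4419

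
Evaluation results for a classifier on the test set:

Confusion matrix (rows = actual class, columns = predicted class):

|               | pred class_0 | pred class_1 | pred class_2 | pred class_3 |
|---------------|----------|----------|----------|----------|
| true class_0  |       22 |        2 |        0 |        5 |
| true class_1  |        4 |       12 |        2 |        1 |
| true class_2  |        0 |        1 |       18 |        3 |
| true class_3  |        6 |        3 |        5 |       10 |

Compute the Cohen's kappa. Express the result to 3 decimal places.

0.541

Observed agreement pₒ = trace/N = 62/94 = 0.6596
Expected agreement pₑ = Σ (rowᵢ·colᵢ)/N² = (29·32 + 19·18 + 22·25 + 24·19)/94² = 0.2576
κ = (pₒ − pₑ)/(1 − pₑ) = (0.6596 − 0.2576)/(1 − 0.2576) = 0.541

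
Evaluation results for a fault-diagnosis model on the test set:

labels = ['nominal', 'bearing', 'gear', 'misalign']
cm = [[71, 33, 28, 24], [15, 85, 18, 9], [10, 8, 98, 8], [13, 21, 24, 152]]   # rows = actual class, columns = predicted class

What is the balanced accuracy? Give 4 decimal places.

0.6596

Balanced accuracy = mean of per-class recall.
  nominal: recall = 71/156 = 0.45513
  bearing: recall = 85/127 = 0.66929
  gear: recall = 98/124 = 0.79032
  misalign: recall = 152/210 = 0.72381
Mean = (0.45513 + 0.66929 + 0.79032 + 0.72381) / 4 = 0.6596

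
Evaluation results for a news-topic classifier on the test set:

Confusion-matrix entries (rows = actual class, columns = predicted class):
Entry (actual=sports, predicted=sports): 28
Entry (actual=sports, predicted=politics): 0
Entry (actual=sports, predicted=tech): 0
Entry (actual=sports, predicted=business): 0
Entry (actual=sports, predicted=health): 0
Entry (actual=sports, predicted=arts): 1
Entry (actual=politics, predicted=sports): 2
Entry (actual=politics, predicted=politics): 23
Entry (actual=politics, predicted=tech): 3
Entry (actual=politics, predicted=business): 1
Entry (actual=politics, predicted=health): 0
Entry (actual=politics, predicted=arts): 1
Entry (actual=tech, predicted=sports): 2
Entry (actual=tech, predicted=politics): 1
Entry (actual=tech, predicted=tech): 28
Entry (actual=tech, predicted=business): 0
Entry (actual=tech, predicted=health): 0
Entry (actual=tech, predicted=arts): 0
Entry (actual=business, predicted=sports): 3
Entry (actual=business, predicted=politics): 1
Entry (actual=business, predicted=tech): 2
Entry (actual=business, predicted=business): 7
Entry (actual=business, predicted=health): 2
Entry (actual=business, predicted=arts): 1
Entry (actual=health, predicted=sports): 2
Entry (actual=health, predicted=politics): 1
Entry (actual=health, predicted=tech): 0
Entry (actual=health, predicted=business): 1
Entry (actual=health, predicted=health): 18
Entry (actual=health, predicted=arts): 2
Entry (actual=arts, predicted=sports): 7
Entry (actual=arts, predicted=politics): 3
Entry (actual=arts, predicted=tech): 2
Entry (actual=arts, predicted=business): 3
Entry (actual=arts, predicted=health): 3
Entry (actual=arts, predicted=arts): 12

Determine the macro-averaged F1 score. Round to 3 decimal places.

0.695

Per-class F1 score (2·TP/(2·TP+FP+FN)):
  sports: TP=28, FP=2+2+3+2+7=16, FN=0+0+0+0+1=1 → 56/73 = 0.7671
  politics: TP=23, FP=0+1+1+1+3=6, FN=2+3+1+0+1=7 → 46/59 = 0.7797
  tech: TP=28, FP=0+3+2+0+2=7, FN=2+1+0+0+0=3 → 56/66 = 0.8485
  business: TP=7, FP=0+1+0+1+3=5, FN=3+1+2+2+1=9 → 14/28 = 0.5000
  health: TP=18, FP=0+0+0+2+3=5, FN=2+1+0+1+2=6 → 36/47 = 0.7660
  arts: TP=12, FP=1+1+0+1+2=5, FN=7+3+2+3+3=18 → 24/47 = 0.5106
Macro-F1 score = mean = (0.7671 + 0.7797 + 0.8485 + 0.5000 + 0.7660 + 0.5106) / 6 = 0.695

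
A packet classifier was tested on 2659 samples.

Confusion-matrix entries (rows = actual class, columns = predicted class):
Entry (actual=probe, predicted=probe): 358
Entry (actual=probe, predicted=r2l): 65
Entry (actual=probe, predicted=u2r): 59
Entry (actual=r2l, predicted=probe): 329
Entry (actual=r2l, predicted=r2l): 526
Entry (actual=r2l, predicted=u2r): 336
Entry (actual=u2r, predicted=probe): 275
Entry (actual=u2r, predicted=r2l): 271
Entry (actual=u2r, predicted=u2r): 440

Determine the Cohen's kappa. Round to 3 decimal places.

0.254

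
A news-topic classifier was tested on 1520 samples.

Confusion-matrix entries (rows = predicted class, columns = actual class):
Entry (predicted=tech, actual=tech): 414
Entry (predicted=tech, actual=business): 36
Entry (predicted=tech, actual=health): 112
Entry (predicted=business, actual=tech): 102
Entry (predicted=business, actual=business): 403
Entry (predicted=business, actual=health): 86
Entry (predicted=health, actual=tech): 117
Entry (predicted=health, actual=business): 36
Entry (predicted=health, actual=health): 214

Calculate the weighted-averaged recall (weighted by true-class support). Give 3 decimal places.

0.678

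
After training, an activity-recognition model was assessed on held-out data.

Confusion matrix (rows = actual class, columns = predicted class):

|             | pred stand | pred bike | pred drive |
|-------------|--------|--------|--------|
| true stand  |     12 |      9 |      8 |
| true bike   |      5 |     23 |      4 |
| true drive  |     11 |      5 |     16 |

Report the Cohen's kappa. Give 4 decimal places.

0.3215

Observed agreement pₒ = trace/N = 51/93 = 0.54839
Expected agreement pₑ = Σ (rowᵢ·colᵢ)/N² = (29·28 + 32·37 + 32·28)/93² = 0.33437
κ = (pₒ − pₑ)/(1 − pₑ) = (0.54839 − 0.33437)/(1 − 0.33437) = 0.3215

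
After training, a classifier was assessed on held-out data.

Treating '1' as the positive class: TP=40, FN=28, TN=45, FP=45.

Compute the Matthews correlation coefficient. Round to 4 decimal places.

0.0876

MCC = (TP·TN − FP·FN) / √((TP+FP)(TP+FN)(TN+FP)(TN+FN))
Numerator = 40·45 − 45·28 = 540
Denominator = √(85·68·90·73) = √37974600 = 6162.3534
MCC = 540 / 6162.3534 = 0.0876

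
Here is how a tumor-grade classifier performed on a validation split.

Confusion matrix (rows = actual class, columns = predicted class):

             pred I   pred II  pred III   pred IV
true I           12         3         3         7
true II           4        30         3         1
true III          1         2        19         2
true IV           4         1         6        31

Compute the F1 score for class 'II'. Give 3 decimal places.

Treat 'II' as positive and all other classes as negative.
F1 score = 2·TP/(2·TP+FP+FN).
II: TP=30, FP=3+2+1=6, FN=4+3+1=8 → 60/74 = 0.8108

0.811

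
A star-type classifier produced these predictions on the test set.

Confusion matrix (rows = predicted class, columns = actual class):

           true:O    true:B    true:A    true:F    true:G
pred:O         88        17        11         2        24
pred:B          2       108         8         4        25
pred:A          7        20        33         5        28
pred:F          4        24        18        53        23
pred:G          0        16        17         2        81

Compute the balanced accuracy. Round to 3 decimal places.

0.617

Balanced accuracy = mean of per-class recall.
  O: recall = 88/101 = 0.8713
  B: recall = 108/185 = 0.5838
  A: recall = 33/87 = 0.3793
  F: recall = 53/66 = 0.8030
  G: recall = 81/181 = 0.4475
Mean = (0.8713 + 0.5838 + 0.3793 + 0.8030 + 0.4475) / 5 = 0.617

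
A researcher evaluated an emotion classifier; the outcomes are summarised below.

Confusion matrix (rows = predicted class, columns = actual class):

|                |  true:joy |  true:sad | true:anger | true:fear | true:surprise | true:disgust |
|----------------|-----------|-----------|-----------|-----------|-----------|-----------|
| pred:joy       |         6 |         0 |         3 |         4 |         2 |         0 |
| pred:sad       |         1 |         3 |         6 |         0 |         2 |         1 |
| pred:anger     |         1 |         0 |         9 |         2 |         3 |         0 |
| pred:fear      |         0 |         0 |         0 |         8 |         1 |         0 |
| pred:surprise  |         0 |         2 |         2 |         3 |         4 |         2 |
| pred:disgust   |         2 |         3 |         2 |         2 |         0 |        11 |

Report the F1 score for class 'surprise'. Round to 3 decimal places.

F1 score = 2·TP/(2·TP+FP+FN).
surprise: TP=4, FP=0+2+2+3+2=9, FN=2+2+3+1+0=8 → 8/25 = 0.3200

0.320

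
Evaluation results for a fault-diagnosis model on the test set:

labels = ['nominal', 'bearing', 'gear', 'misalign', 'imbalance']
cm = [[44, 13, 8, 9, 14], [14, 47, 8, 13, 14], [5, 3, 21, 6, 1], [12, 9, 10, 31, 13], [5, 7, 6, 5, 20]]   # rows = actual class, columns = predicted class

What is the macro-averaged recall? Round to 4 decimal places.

Per-class recall (TP/(TP+FN)):
  nominal: TP=44, FN=13+8+9+14=44 → 44/88 = 0.50000
  bearing: TP=47, FN=14+8+13+14=49 → 47/96 = 0.48958
  gear: TP=21, FN=5+3+6+1=15 → 21/36 = 0.58333
  misalign: TP=31, FN=12+9+10+13=44 → 31/75 = 0.41333
  imbalance: TP=20, FN=5+7+6+5=23 → 20/43 = 0.46512
Macro-recall = mean = (0.50000 + 0.48958 + 0.58333 + 0.41333 + 0.46512) / 5 = 0.4903

0.4903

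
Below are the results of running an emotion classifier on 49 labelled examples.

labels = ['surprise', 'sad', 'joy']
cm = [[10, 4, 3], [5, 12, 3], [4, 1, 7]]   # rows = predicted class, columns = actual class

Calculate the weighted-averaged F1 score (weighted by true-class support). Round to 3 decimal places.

0.589

Per-class F1 score (2·TP/(2·TP+FP+FN)):
  surprise: TP=10, FP=4+3=7, FN=5+4=9 → 20/36 = 0.5556
  sad: TP=12, FP=5+3=8, FN=4+1=5 → 24/37 = 0.6486
  joy: TP=7, FP=4+1=5, FN=3+3=6 → 14/25 = 0.5600
Weighted-F1 score = Σ (supportᵢ/N)·F1 scoreᵢ with N=49: (19/49)·0.5556 + (17/49)·0.6486 + (13/49)·0.5600 = 0.589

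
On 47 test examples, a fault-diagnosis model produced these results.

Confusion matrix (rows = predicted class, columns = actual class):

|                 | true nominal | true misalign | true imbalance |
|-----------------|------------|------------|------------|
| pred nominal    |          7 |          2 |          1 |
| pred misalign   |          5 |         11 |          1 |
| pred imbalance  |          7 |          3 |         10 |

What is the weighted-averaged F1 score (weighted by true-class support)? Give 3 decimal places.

0.582

Per-class F1 score (2·TP/(2·TP+FP+FN)):
  nominal: TP=7, FP=2+1=3, FN=5+7=12 → 14/29 = 0.4828
  misalign: TP=11, FP=5+1=6, FN=2+3=5 → 22/33 = 0.6667
  imbalance: TP=10, FP=7+3=10, FN=1+1=2 → 20/32 = 0.6250
Weighted-F1 score = Σ (supportᵢ/N)·F1 scoreᵢ with N=47: (19/47)·0.4828 + (16/47)·0.6667 + (12/47)·0.6250 = 0.582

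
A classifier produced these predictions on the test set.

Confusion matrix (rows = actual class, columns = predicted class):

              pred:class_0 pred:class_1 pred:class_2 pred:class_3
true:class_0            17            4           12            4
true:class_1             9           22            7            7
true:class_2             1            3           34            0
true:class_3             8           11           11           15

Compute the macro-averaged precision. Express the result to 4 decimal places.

Per-class precision (TP/(TP+FP)):
  class_0: TP=17, FP=9+1+8=18 → 17/35 = 0.48571
  class_1: TP=22, FP=4+3+11=18 → 22/40 = 0.55000
  class_2: TP=34, FP=12+7+11=30 → 34/64 = 0.53125
  class_3: TP=15, FP=4+7+0=11 → 15/26 = 0.57692
Macro-precision = mean = (0.48571 + 0.55000 + 0.53125 + 0.57692) / 4 = 0.5360

0.5360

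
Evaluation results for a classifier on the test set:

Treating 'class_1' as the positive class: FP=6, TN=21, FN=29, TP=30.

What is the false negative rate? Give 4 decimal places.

0.4915

FNR = FN/(FN+TP) = 29/(29+30) = 0.4915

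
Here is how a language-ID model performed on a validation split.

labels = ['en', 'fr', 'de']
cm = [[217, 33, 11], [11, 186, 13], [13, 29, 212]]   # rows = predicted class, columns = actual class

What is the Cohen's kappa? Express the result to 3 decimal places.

0.773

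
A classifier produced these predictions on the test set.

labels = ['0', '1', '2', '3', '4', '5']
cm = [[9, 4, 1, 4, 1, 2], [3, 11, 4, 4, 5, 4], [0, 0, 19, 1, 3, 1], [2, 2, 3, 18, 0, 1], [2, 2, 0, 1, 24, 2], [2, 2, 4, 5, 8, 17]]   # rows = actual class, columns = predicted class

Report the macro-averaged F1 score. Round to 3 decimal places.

Per-class F1 score (2·TP/(2·TP+FP+FN)):
  0: TP=9, FP=3+0+2+2+2=9, FN=4+1+4+1+2=12 → 18/39 = 0.4615
  1: TP=11, FP=4+0+2+2+2=10, FN=3+4+4+5+4=20 → 22/52 = 0.4231
  2: TP=19, FP=1+4+3+0+4=12, FN=0+0+1+3+1=5 → 38/55 = 0.6909
  3: TP=18, FP=4+4+1+1+5=15, FN=2+2+3+0+1=8 → 36/59 = 0.6102
  4: TP=24, FP=1+5+3+0+8=17, FN=2+2+0+1+2=7 → 48/72 = 0.6667
  5: TP=17, FP=2+4+1+1+2=10, FN=2+2+4+5+8=21 → 34/65 = 0.5231
Macro-F1 score = mean = (0.4615 + 0.4231 + 0.6909 + 0.6102 + 0.6667 + 0.5231) / 6 = 0.563

0.563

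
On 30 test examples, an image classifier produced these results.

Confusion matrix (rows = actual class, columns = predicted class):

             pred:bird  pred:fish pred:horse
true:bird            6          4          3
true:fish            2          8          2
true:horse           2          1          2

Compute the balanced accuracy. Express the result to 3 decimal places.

0.509

Balanced accuracy = mean of per-class recall.
  bird: recall = 6/13 = 0.4615
  fish: recall = 8/12 = 0.6667
  horse: recall = 2/5 = 0.4000
Mean = (0.4615 + 0.6667 + 0.4000) / 3 = 0.509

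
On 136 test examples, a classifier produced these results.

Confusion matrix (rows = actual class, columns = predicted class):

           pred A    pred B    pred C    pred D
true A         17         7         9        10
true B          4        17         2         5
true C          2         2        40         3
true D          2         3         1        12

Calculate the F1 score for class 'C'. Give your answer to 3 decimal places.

0.808

One-vs-rest for 'C': TP = diagonal; FP = other classes predicted 'C'; FN = 'C' predicted as other.
F1 score = 2·TP/(2·TP+FP+FN).
C: TP=40, FP=9+2+1=12, FN=2+2+3=7 → 80/99 = 0.8081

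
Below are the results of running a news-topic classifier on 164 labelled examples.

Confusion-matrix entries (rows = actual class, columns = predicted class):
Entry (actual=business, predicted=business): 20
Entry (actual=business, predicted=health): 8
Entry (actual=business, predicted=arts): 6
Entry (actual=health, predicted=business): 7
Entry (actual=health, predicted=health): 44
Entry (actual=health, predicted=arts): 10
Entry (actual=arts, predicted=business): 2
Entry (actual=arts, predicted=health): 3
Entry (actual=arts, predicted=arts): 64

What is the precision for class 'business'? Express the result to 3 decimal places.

0.690

precision = TP/(TP+FP).
business: TP=20, FP=7+2=9 → 20/29 = 0.6897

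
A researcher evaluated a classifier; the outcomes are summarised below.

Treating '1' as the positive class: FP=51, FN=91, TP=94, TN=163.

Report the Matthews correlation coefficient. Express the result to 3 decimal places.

0.280

MCC = (TP·TN − FP·FN) / √((TP+FP)(TP+FN)(TN+FP)(TN+FN))
Numerator = 94·163 − 51·91 = 10681
Denominator = √(145·185·214·254) = √1458099700 = 38185.0717
MCC = 10681 / 38185.0717 = 0.280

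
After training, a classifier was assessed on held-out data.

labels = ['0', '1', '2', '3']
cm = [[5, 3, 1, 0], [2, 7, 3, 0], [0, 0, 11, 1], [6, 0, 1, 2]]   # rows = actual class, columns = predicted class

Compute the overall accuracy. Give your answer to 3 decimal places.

0.595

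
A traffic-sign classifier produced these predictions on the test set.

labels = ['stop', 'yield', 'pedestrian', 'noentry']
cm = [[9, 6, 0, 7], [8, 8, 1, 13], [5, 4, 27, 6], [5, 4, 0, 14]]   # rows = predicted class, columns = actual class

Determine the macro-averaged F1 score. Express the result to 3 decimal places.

Per-class F1 score (2·TP/(2·TP+FP+FN)):
  stop: TP=9, FP=6+0+7=13, FN=8+5+5=18 → 18/49 = 0.3673
  yield: TP=8, FP=8+1+13=22, FN=6+4+4=14 → 16/52 = 0.3077
  pedestrian: TP=27, FP=5+4+6=15, FN=0+1+0=1 → 54/70 = 0.7714
  noentry: TP=14, FP=5+4+0=9, FN=7+13+6=26 → 28/63 = 0.4444
Macro-F1 score = mean = (0.3673 + 0.3077 + 0.7714 + 0.4444) / 4 = 0.473

0.473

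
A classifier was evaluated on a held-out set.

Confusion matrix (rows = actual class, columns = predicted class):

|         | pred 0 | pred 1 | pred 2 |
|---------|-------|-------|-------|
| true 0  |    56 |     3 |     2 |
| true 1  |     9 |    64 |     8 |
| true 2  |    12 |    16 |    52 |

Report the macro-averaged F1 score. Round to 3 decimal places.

0.775

Per-class F1 score (2·TP/(2·TP+FP+FN)):
  0: TP=56, FP=9+12=21, FN=3+2=5 → 112/138 = 0.8116
  1: TP=64, FP=3+16=19, FN=9+8=17 → 128/164 = 0.7805
  2: TP=52, FP=2+8=10, FN=12+16=28 → 104/142 = 0.7324
Macro-F1 score = mean = (0.8116 + 0.7805 + 0.7324) / 3 = 0.775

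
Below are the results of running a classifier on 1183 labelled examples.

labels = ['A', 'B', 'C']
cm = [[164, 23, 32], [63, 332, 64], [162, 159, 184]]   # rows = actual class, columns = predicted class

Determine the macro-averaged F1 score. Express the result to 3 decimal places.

Per-class F1 score (2·TP/(2·TP+FP+FN)):
  A: TP=164, FP=63+162=225, FN=23+32=55 → 328/608 = 0.5395
  B: TP=332, FP=23+159=182, FN=63+64=127 → 664/973 = 0.6824
  C: TP=184, FP=32+64=96, FN=162+159=321 → 368/785 = 0.4688
Macro-F1 score = mean = (0.5395 + 0.6824 + 0.4688) / 3 = 0.564

0.564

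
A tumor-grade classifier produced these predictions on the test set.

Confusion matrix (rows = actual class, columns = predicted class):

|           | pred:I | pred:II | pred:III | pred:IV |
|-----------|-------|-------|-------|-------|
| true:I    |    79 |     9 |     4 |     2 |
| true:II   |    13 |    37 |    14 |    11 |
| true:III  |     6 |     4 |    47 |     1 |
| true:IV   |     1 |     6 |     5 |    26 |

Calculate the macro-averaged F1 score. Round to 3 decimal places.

0.696

Per-class F1 score (2·TP/(2·TP+FP+FN)):
  I: TP=79, FP=13+6+1=20, FN=9+4+2=15 → 158/193 = 0.8187
  II: TP=37, FP=9+4+6=19, FN=13+14+11=38 → 74/131 = 0.5649
  III: TP=47, FP=4+14+5=23, FN=6+4+1=11 → 94/128 = 0.7344
  IV: TP=26, FP=2+11+1=14, FN=1+6+5=12 → 52/78 = 0.6667
Macro-F1 score = mean = (0.8187 + 0.5649 + 0.7344 + 0.6667) / 4 = 0.696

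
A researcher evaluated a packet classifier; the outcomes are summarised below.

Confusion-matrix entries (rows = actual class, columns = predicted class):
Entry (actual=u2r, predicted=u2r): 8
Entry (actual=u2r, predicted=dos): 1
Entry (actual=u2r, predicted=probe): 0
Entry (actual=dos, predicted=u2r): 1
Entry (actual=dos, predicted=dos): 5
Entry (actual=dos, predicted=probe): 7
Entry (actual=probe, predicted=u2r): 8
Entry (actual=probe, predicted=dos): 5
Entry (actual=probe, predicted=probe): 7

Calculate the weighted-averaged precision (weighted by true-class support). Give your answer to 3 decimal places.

0.480

Per-class precision (TP/(TP+FP)):
  u2r: TP=8, FP=1+8=9 → 8/17 = 0.4706
  dos: TP=5, FP=1+5=6 → 5/11 = 0.4545
  probe: TP=7, FP=0+7=7 → 7/14 = 0.5000
Weighted-precision = Σ (supportᵢ/N)·precisionᵢ with N=42: (9/42)·0.4706 + (13/42)·0.4545 + (20/42)·0.5000 = 0.480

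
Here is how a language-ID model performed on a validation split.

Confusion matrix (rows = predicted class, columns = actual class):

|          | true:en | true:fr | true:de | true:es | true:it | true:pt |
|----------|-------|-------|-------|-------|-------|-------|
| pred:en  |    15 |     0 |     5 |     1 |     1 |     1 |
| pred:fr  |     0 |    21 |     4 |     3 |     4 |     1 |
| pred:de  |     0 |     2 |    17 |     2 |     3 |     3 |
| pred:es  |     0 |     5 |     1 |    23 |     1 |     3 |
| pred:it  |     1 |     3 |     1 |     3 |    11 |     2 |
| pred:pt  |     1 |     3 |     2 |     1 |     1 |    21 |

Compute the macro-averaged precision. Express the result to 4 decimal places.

0.6438

Per-class precision (TP/(TP+FP)):
  en: TP=15, FP=0+5+1+1+1=8 → 15/23 = 0.65217
  fr: TP=21, FP=0+4+3+4+1=12 → 21/33 = 0.63636
  de: TP=17, FP=0+2+2+3+3=10 → 17/27 = 0.62963
  es: TP=23, FP=0+5+1+1+3=10 → 23/33 = 0.69697
  it: TP=11, FP=1+3+1+3+2=10 → 11/21 = 0.52381
  pt: TP=21, FP=1+3+2+1+1=8 → 21/29 = 0.72414
Macro-precision = mean = (0.65217 + 0.63636 + 0.62963 + 0.69697 + 0.52381 + 0.72414) / 6 = 0.6438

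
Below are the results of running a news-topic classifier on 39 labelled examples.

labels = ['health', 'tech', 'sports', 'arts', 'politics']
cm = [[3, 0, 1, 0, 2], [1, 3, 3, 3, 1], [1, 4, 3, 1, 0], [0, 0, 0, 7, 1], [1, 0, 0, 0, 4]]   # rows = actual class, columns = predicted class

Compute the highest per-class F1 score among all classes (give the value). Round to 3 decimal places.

0.737

Per-class F1 score (2·TP/(2·TP+FP+FN)):
  health: TP=3, FP=1+1+0+1=3, FN=0+1+0+2=3 → 6/12 = 0.5000
  tech: TP=3, FP=0+4+0+0=4, FN=1+3+3+1=8 → 6/18 = 0.3333
  sports: TP=3, FP=1+3+0+0=4, FN=1+4+1+0=6 → 6/16 = 0.3750
  arts: TP=7, FP=0+3+1+0=4, FN=0+0+0+1=1 → 14/19 = 0.7368
  politics: TP=4, FP=2+1+0+1=4, FN=1+0+0+0=1 → 8/13 = 0.6154
Highest is class 'arts' with F1 score = 0.737.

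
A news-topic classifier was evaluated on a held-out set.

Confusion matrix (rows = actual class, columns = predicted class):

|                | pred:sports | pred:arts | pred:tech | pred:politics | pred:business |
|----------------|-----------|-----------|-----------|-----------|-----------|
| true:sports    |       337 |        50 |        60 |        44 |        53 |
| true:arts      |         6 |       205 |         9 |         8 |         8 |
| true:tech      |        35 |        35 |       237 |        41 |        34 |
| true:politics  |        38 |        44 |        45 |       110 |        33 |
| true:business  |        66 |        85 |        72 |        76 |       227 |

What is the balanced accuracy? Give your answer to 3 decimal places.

Balanced accuracy = mean of per-class recall.
  sports: recall = 337/544 = 0.6195
  arts: recall = 205/236 = 0.8686
  tech: recall = 237/382 = 0.6204
  politics: recall = 110/270 = 0.4074
  business: recall = 227/526 = 0.4316
Mean = (0.6195 + 0.8686 + 0.6204 + 0.4074 + 0.4316) / 5 = 0.590

0.590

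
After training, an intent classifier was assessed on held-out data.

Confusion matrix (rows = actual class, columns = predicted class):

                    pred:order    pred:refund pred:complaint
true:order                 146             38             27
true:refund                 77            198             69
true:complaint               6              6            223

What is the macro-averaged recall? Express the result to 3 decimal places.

Per-class recall (TP/(TP+FN)):
  order: TP=146, FN=38+27=65 → 146/211 = 0.6919
  refund: TP=198, FN=77+69=146 → 198/344 = 0.5756
  complaint: TP=223, FN=6+6=12 → 223/235 = 0.9489
Macro-recall = mean = (0.6919 + 0.5756 + 0.9489) / 3 = 0.739

0.739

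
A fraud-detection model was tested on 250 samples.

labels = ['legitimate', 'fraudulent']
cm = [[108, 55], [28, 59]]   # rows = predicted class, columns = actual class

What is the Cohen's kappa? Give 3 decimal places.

0.318

Observed agreement pₒ = trace/N = 167/250 = 0.6680
Expected agreement pₑ = Σ (rowᵢ·colᵢ)/N² = (136·163 + 114·87)/250² = 0.5134
κ = (pₒ − pₑ)/(1 − pₑ) = (0.6680 − 0.5134)/(1 − 0.5134) = 0.318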